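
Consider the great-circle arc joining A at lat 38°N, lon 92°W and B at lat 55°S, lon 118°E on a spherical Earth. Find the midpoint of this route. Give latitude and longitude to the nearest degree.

Convert each endpoint to a unit vector on the sphere (x = cos φ cos λ, y = cos φ sin λ, z = sin φ).
The central angle between the endpoints is δ = arccos(p₁·p₂) ≈ 2.681 rad (153.6°).
Interpolate at f = 1/2 with slerp weights a = sin((1−f)δ)/sin δ ≈ 2.190, b = sin(fδ)/sin δ ≈ 2.190.
p = a·p₁ + b·p₂ ≈ (-0.650, -0.616, -0.446); φ = arcsin(p_z) ≈ -26.46°, λ = atan2(p_y, p_x) ≈ -136.55°.

≈ lat 26°S, lon 137°W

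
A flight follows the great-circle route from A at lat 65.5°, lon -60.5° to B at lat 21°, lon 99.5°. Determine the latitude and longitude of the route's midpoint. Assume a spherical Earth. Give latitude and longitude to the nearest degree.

Convert each endpoint to a unit vector on the sphere (x = cos φ cos λ, y = cos φ sin λ, z = sin φ).
The central angle between the endpoints is δ = arccos(p₁·p₂) ≈ 1.609 rad (92.2°).
Interpolate at f = 1/2 with slerp weights a = sin((1−f)δ)/sin δ ≈ 0.721, b = sin(fδ)/sin δ ≈ 0.721.
p = a·p₁ + b·p₂ ≈ (0.036, 0.404, 0.914); φ = arcsin(p_z) ≈ 66.10°, λ = atan2(p_y, p_x) ≈ 84.88°.

≈ lat 66°, lon 85°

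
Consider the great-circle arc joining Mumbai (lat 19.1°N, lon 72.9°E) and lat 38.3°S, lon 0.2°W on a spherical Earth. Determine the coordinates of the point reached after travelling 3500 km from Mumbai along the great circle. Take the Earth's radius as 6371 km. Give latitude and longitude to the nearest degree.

Write both endpoints as unit vectors p₁, p₂ with components (cos φ cos λ, cos φ sin λ, sin φ).
The central angle between the endpoints is δ = arccos(p₁·p₂) ≈ 1.558 rad (89.3°). The total great-circle distance is δ·R ≈ 1.558 × 6371 ≈ 9926 km, so the target fraction is f = 3500/9926 ≈ 0.353.
Interpolate at f ≈ 0.353 with slerp weights a = sin((1−f)δ)/sin δ ≈ 0.846, b = sin(fδ)/sin δ ≈ 0.522.
p = a·p₁ + b·p₂ ≈ (0.645, 0.763, -0.047); φ = arcsin(p_z) ≈ -2.68°, λ = atan2(p_y, p_x) ≈ 49.79°.

≈ lat 3°S, lon 50°E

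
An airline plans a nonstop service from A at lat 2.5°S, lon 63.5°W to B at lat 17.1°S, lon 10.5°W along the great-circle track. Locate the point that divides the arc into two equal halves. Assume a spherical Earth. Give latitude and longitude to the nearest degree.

From cos δ = sin φ₁ sin φ₂ + cos φ₁ cos φ₂ cos Δλ, the central angle is δ ≈ 0.943 rad (54.0°).
Interpolate at f = 1/2 with slerp weights a = sin((1−f)δ)/sin δ ≈ 0.561, b = sin(fδ)/sin δ ≈ 0.561.
p = a·p₁ + b·p₂ ≈ (0.778, -0.600, -0.189); φ = arcsin(p_z) ≈ -10.92°, λ = atan2(p_y, p_x) ≈ -37.63°.

≈ lat 11°S, lon 38°W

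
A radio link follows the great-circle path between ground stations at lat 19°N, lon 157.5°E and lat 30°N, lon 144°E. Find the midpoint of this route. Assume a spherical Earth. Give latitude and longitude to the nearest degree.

≈ lat 25°N, lon 151°E

Write both endpoints as unit vectors p₁, p₂ with components (cos φ cos λ, cos φ sin λ, sin φ).
The central angle between the endpoints is δ = arccos(p₁·p₂) ≈ 0.287 rad (16.5°).
Interpolate at f = 1/2 with slerp weights a = sin((1−f)δ)/sin δ ≈ 0.505, b = sin(fδ)/sin δ ≈ 0.505.
p = a·p₁ + b·p₂ ≈ (-0.795, 0.440, 0.417); φ = arcsin(p_z) ≈ 24.65°, λ = atan2(p_y, p_x) ≈ 151.05°.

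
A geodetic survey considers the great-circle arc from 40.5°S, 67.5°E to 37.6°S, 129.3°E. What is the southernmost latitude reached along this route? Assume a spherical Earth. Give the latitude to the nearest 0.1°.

≈ 43.5°S

The great circle lies in the plane with unit normal n̂ = (p₁ × p₂)/|p₁ × p₂|.
Here n̂_z ≈ +0.725; the vertex latitude is φ_max = arccos|n̂_z| ≈ 43.5°.
Check via Clairaut: cos φ_max = |cos φ₁| · sin C = cos(40.5°)·sin(107.5°) ≈ 0.725, again giving ≈ 43.5°.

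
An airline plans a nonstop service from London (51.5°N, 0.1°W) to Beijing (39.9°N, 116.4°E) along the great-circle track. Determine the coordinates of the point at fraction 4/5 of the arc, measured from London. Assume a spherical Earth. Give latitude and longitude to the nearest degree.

Convert each endpoint to a unit vector on the sphere (x = cos φ cos λ, y = cos φ sin λ, z = sin φ).
The central angle between the endpoints is δ = arccos(p₁·p₂) ≈ 1.278 rad (73.2°).
Interpolate at f = 4/5 with slerp weights a = sin((1−f)δ)/sin δ ≈ 0.264, b = sin(fδ)/sin δ ≈ 0.891.
p = a·p₁ + b·p₂ ≈ (-0.140, 0.612, 0.778); φ = arcsin(p_z) ≈ 51.11°, λ = atan2(p_y, p_x) ≈ 102.85°.

≈ 51°N, 103°E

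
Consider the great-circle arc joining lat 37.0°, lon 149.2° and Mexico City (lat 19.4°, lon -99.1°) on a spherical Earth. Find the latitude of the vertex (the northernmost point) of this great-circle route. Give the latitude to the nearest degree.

The great circle lies in the plane with unit normal n̂ = (p₁ × p₂)/|p₁ × p₂|.
Here n̂_z ≈ +0.702; the vertex latitude is φ_max = arccos|n̂_z| ≈ 45.4°.
Check via Clairaut: cos φ_max = |cos φ₁| · sin C = cos(37.0°)·sin(61.5°) ≈ 0.702, again giving ≈ 45.4°.

≈ 45°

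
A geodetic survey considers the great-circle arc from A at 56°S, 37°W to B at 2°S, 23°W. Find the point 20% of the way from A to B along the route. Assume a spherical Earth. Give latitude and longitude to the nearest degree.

≈ 45°S, 32°W

Write both endpoints as unit vectors p₁, p₂ with components (cos φ cos λ, cos φ sin λ, sin φ).
The central angle between the endpoints is δ = arccos(p₁·p₂) ≈ 0.963 rad (55.2°).
Interpolate at f = 0.20 with slerp weights a = sin((1−f)δ)/sin δ ≈ 0.848, b = sin(fδ)/sin δ ≈ 0.233.
p = a·p₁ + b·p₂ ≈ (0.593, -0.377, -0.711); φ = arcsin(p_z) ≈ -45.35°, λ = atan2(p_y, p_x) ≈ -32.40°.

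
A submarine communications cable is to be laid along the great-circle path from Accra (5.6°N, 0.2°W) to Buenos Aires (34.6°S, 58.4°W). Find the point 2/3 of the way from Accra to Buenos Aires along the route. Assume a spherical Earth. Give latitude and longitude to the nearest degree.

Write both endpoints as unit vectors p₁, p₂ with components (cos φ cos λ, cos φ sin λ, sin φ).
The central angle between the endpoints is δ = arccos(p₁·p₂) ≈ 1.185 rad (67.9°).
Interpolate at f = 2/3 with slerp weights a = sin((1−f)δ)/sin δ ≈ 0.415, b = sin(fδ)/sin δ ≈ 0.767.
p = a·p₁ + b·p₂ ≈ (0.744, -0.539, -0.395); φ = arcsin(p_z) ≈ -23.26°, λ = atan2(p_y, p_x) ≈ -35.92°.

≈ 23°S, 36°W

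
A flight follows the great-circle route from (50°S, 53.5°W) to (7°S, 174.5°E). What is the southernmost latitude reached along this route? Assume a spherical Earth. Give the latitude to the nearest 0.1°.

The great circle lies in the plane with unit normal n̂ = (p₁ × p₂)/|p₁ × p₂|.
Here n̂_z ≈ -0.503; the vertex latitude is φ_max = arccos|n̂_z| ≈ 59.8°.
Check via Clairaut: cos φ_max = |cos φ₁| · sin C = cos(50.0°)·sin(128.5°) ≈ 0.503, again giving ≈ 59.8°.

≈ 59.8°S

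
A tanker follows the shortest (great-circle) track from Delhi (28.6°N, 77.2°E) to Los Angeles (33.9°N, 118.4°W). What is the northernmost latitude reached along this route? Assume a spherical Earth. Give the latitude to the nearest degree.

The great circle lies in the plane with unit normal n̂ = (p₁ × p₂)/|p₁ × p₂|.
Here n̂_z ≈ +0.218; the vertex latitude is φ_max = arccos|n̂_z| ≈ 77.4°.
Check via Clairaut: cos φ_max = |cos φ₁| · sin C = cos(28.6°)·sin(14.4°) ≈ 0.218, again giving ≈ 77.4°.

≈ 77°N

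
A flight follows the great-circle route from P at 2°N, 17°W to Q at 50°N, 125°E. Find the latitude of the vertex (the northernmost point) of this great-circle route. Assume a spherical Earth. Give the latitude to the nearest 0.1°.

The great circle lies in the plane with unit normal n̂ = (p₁ × p₂)/|p₁ × p₂|.
Here n̂_z ≈ +0.451; the vertex latitude is φ_max = arccos|n̂_z| ≈ 63.2°.
Check via Clairaut: cos φ_max = |cos φ₁| · sin C = cos(2.0°)·sin(26.8°) ≈ 0.451, again giving ≈ 63.2°.

≈ 63.2°N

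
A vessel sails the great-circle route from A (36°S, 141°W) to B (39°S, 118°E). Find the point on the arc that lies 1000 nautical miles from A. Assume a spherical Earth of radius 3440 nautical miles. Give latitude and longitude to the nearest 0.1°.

≈ (44.9°S, 159.6°W)

Convert each endpoint to a unit vector on the sphere (x = cos φ cos λ, y = cos φ sin λ, z = sin φ).
The central angle between the endpoints is δ = arccos(p₁·p₂) ≈ 1.318 rad (75.5°). The total great-circle distance is δ·R ≈ 1.318 × 3440 ≈ 4535 nmi, so the target fraction is f = 1000/4535 ≈ 0.221.
Interpolate at f ≈ 0.221 with slerp weights a = sin((1−f)δ)/sin δ ≈ 0.884, b = sin(fδ)/sin δ ≈ 0.296.
p = a·p₁ + b·p₂ ≈ (-0.664, -0.247, -0.706); φ = arcsin(p_z) ≈ -44.90°, λ = atan2(p_y, p_x) ≈ -159.59°.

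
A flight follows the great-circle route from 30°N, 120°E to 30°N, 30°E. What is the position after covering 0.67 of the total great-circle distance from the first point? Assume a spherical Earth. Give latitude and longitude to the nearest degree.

Convert each endpoint to a unit vector on the sphere (x = cos φ cos λ, y = cos φ sin λ, z = sin φ).
The central angle between the endpoints is δ = arccos(p₁·p₂) ≈ 1.318 rad (75.5°).
Interpolate at f = 0.67 with slerp weights a = sin((1−f)δ)/sin δ ≈ 0.435, b = sin(fδ)/sin δ ≈ 0.798.
p = a·p₁ + b·p₂ ≈ (0.410, 0.672, 0.617); φ = arcsin(p_z) ≈ 38.07°, λ = atan2(p_y, p_x) ≈ 58.60°.

≈ 38°N, 59°E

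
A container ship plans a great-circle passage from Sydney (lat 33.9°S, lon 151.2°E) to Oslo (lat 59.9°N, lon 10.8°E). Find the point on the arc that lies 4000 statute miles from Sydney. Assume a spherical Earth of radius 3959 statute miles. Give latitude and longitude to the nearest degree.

≈ lat 17°N, lon 123°E

The haversine formula gives a central angle δ ≈ 2.504 rad (143.4°) between the endpoints. The total great-circle distance is δ·R ≈ 2.504 × 3959 ≈ 9912 mi, so the target fraction is f = 4000/9912 ≈ 0.404.
Interpolate at f ≈ 0.404 with slerp weights a = sin((1−f)δ)/sin δ ≈ 1.674, b = sin(fδ)/sin δ ≈ 1.422.
p = a·p₁ + b·p₂ ≈ (-0.517, 0.803, 0.297); φ = arcsin(p_z) ≈ 17.26°, λ = atan2(p_y, p_x) ≈ 122.77°.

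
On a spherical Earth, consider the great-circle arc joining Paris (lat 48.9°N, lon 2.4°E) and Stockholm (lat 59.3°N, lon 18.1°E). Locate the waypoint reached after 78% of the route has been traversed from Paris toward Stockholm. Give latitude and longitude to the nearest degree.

≈ lat 57°N, lon 14°E

Write both endpoints as unit vectors p₁, p₂ with components (cos φ cos λ, cos φ sin λ, sin φ).
The central angle between the endpoints is δ = arccos(p₁·p₂) ≈ 0.241 rad (13.8°).
Interpolate at f = 0.78 with slerp weights a = sin((1−f)δ)/sin δ ≈ 0.222, b = sin(fδ)/sin δ ≈ 0.783.
p = a·p₁ + b·p₂ ≈ (0.526, 0.130, 0.841); φ = arcsin(p_z) ≈ 57.20°, λ = atan2(p_y, p_x) ≈ 13.92°.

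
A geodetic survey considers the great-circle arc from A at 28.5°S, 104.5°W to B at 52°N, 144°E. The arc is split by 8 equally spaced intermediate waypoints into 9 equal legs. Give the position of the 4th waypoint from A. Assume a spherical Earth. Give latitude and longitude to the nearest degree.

≈ 14°N, 141°W

Write both endpoints as unit vectors p₁, p₂ with components (cos φ cos λ, cos φ sin λ, sin φ).
The central angle between the endpoints is δ = arccos(p₁·p₂) ≈ 2.183 rad (125.1°).
Interpolate at f = 4/9 with slerp weights a = sin((1−f)δ)/sin δ ≈ 1.144, b = sin(fδ)/sin δ ≈ 1.008.
p = a·p₁ + b·p₂ ≈ (-0.754, -0.609, 0.248); φ = arcsin(p_z) ≈ 14.37°, λ = atan2(p_y, p_x) ≈ -141.07°.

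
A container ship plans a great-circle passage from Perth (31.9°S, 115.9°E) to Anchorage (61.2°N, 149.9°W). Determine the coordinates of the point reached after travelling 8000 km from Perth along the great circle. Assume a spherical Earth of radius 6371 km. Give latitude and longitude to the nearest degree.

≈ 31°N, 153°E

Convert each endpoint to a unit vector on the sphere (x = cos φ cos λ, y = cos φ sin λ, z = sin φ).
The central angle between the endpoints is δ = arccos(p₁·p₂) ≈ 2.086 rad (119.5°). The total great-circle distance is δ·R ≈ 2.086 × 6371 ≈ 13292 km, so the target fraction is f = 8000/13292 ≈ 0.602.
Interpolate at f ≈ 0.602 with slerp weights a = sin((1−f)δ)/sin δ ≈ 0.849, b = sin(fδ)/sin δ ≈ 1.093.
p = a·p₁ + b·p₂ ≈ (-0.770, 0.384, 0.509); φ = arcsin(p_z) ≈ 30.61°, λ = atan2(p_y, p_x) ≈ 153.49°.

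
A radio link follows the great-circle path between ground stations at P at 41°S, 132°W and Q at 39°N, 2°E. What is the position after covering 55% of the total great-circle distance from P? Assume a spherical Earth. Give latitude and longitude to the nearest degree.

≈ 2°N, 58°W

The haversine formula gives a central angle δ ≈ 2.533 rad (145.1°) between the endpoints.
Interpolate at f = 0.55 with slerp weights a = sin((1−f)δ)/sin δ ≈ 1.589, b = sin(fδ)/sin δ ≈ 1.721.
p = a·p₁ + b·p₂ ≈ (0.534, -0.844, 0.041); φ = arcsin(p_z) ≈ 2.34°, λ = atan2(p_y, p_x) ≈ -57.67°.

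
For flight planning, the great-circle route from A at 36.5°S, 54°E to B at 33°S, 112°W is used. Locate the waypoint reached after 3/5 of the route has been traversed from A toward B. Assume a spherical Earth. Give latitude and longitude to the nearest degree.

The haversine formula gives a central angle δ ≈ 1.907 rad (109.3°) between the endpoints.
Interpolate at f = 3/5 with slerp weights a = sin((1−f)δ)/sin δ ≈ 0.732, b = sin(fδ)/sin δ ≈ 0.965.
p = a·p₁ + b·p₂ ≈ (0.043, -0.274, -0.961); φ = arcsin(p_z) ≈ -73.90°, λ = atan2(p_y, p_x) ≈ -81.10°.

≈ 74°S, 81°W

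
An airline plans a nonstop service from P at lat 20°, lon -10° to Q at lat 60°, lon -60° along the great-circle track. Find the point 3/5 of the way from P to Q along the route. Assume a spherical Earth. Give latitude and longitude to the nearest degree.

The haversine formula gives a central angle δ ≈ 0.930 rad (53.3°) between the endpoints.
Interpolate at f = 3/5 with slerp weights a = sin((1−f)δ)/sin δ ≈ 0.453, b = sin(fδ)/sin δ ≈ 0.660.
p = a·p₁ + b·p₂ ≈ (0.585, -0.360, 0.727); φ = arcsin(p_z) ≈ 46.64°, λ = atan2(p_y, p_x) ≈ -31.62°.

≈ lat 47°, lon -32°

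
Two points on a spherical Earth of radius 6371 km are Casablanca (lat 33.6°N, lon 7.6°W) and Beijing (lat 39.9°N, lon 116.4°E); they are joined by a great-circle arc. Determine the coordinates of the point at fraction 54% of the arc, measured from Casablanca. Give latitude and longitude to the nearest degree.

≈ lat 58°N, lon 57°E

From cos δ = sin φ₁ sin φ₂ + cos φ₁ cos φ₂ cos Δλ, the central angle is δ ≈ 1.573 rad (90.1°).
Interpolate at f = 0.54 with slerp weights a = sin((1−f)δ)/sin δ ≈ 0.662, b = sin(fδ)/sin δ ≈ 0.751.
p = a·p₁ + b·p₂ ≈ (0.290, 0.443, 0.848); φ = arcsin(p_z) ≈ 58.01°, λ = atan2(p_y, p_x) ≈ 56.75°.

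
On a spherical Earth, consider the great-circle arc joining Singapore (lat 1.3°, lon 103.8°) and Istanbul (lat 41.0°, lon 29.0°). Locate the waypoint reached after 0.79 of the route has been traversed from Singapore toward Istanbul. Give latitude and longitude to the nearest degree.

≈ lat 37°, lon 49°

Write both endpoints as unit vectors p₁, p₂ with components (cos φ cos λ, cos φ sin λ, sin φ).
The central angle between the endpoints is δ = arccos(p₁·p₂) ≈ 1.356 rad (77.7°).
Interpolate at f = 0.79 with slerp weights a = sin((1−f)δ)/sin δ ≈ 0.288, b = sin(fδ)/sin δ ≈ 0.899.
p = a·p₁ + b·p₂ ≈ (0.525, 0.608, 0.596); φ = arcsin(p_z) ≈ 36.58°, λ = atan2(p_y, p_x) ≈ 49.22°.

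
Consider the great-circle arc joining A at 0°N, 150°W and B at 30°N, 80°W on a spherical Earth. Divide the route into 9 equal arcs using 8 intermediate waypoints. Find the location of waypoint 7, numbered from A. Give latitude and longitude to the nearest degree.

From cos δ = sin φ₁ sin φ₂ + cos φ₁ cos φ₂ cos Δλ, the central angle is δ ≈ 1.270 rad (72.8°).
Interpolate at f = 7/9 with slerp weights a = sin((1−f)δ)/sin δ ≈ 0.292, b = sin(fδ)/sin δ ≈ 0.874.
p = a·p₁ + b·p₂ ≈ (-0.121, -0.891, 0.437); φ = arcsin(p_z) ≈ 25.91°, λ = atan2(p_y, p_x) ≈ -97.74°.

≈ 26°N, 98°W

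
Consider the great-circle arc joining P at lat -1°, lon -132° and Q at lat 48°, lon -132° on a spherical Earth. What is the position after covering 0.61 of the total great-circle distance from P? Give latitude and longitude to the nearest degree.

Convert each endpoint to a unit vector on the sphere (x = cos φ cos λ, y = cos φ sin λ, z = sin φ).
The central angle between the endpoints is δ = arccos(p₁·p₂) ≈ 0.855 rad (49.0°).
Interpolate at f = 0.61 with slerp weights a = sin((1−f)δ)/sin δ ≈ 0.434, b = sin(fδ)/sin δ ≈ 0.660.
p = a·p₁ + b·p₂ ≈ (-0.586, -0.651, 0.483); φ = arcsin(p_z) ≈ 28.89°, λ = atan2(p_y, p_x) ≈ -132.00°.

≈ lat 29°, lon -132°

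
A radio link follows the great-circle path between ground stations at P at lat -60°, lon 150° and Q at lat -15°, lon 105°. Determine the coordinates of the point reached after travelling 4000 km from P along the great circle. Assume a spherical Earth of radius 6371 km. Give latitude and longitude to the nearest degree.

≈ lat -32°, lon 115°

Convert each endpoint to a unit vector on the sphere (x = cos φ cos λ, y = cos φ sin λ, z = sin φ).
The central angle between the endpoints is δ = arccos(p₁·p₂) ≈ 0.970 rad (55.6°). The total great-circle distance is δ·R ≈ 0.970 × 6371 ≈ 6177 km, so the target fraction is f = 4000/6177 ≈ 0.648.
Interpolate at f ≈ 0.648 with slerp weights a = sin((1−f)δ)/sin δ ≈ 0.406, b = sin(fδ)/sin δ ≈ 0.712.
p = a·p₁ + b·p₂ ≈ (-0.354, 0.766, -0.536); φ = arcsin(p_z) ≈ -32.43°, λ = atan2(p_y, p_x) ≈ 114.80°.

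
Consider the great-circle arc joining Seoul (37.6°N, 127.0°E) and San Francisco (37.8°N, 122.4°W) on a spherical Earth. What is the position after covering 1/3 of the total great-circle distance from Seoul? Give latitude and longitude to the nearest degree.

Convert each endpoint to a unit vector on the sphere (x = cos φ cos λ, y = cos φ sin λ, z = sin φ).
The central angle between the endpoints is δ = arccos(p₁·p₂) ≈ 1.416 rad (81.2°).
Interpolate at f = 1/3 with slerp weights a = sin((1−f)δ)/sin δ ≈ 0.820, b = sin(fδ)/sin δ ≈ 0.460.
p = a·p₁ + b·p₂ ≈ (-0.586, 0.212, 0.782); φ = arcsin(p_z) ≈ 51.47°, λ = atan2(p_y, p_x) ≈ 160.13°.

≈ 51°N, 160°E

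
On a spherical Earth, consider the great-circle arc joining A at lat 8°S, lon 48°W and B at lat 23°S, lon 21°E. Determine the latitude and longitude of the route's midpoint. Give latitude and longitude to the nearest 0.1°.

≈ lat 18.6°S, lon 14.9°W

The haversine formula gives a central angle δ ≈ 1.180 rad (67.6°) between the endpoints.
Interpolate at f = 1/2 with slerp weights a = sin((1−f)δ)/sin δ ≈ 0.602, b = sin(fδ)/sin δ ≈ 0.602.
p = a·p₁ + b·p₂ ≈ (0.916, -0.244, -0.319); φ = arcsin(p_z) ≈ -18.59°, λ = atan2(p_y, p_x) ≈ -14.94°.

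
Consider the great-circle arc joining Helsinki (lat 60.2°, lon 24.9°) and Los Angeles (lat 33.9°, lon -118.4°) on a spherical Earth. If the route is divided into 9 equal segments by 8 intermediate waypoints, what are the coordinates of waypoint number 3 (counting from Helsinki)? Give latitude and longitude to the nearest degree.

Convert each endpoint to a unit vector on the sphere (x = cos φ cos λ, y = cos φ sin λ, z = sin φ).
The central angle between the endpoints is δ = arccos(p₁·p₂) ≈ 1.417 rad (81.2°).
Interpolate at f = 3/9 with slerp weights a = sin((1−f)δ)/sin δ ≈ 0.820, b = sin(fδ)/sin δ ≈ 0.460.
p = a·p₁ + b·p₂ ≈ (0.188, -0.165, 0.968); φ = arcsin(p_z) ≈ 75.54°, λ = atan2(p_y, p_x) ≈ -41.22°.

≈ lat 76°, lon -41°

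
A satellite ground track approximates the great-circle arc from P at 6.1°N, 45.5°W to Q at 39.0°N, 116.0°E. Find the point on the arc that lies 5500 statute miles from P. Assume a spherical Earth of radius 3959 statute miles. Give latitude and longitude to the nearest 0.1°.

≈ 70.4°N, 30.5°E

Write both endpoints as unit vectors p₁, p₂ with components (cos φ cos λ, cos φ sin λ, sin φ).
The central angle between the endpoints is δ = arccos(p₁·p₂) ≈ 2.300 rad (131.8°). The total great-circle distance is δ·R ≈ 2.300 × 3959 ≈ 9104 mi, so the target fraction is f = 5500/9104 ≈ 0.604.
Interpolate at f ≈ 0.604 with slerp weights a = sin((1−f)δ)/sin δ ≈ 1.059, b = sin(fδ)/sin δ ≈ 1.318.
p = a·p₁ + b·p₂ ≈ (0.289, 0.170, 0.942); φ = arcsin(p_z) ≈ 70.43°, λ = atan2(p_y, p_x) ≈ 30.53°.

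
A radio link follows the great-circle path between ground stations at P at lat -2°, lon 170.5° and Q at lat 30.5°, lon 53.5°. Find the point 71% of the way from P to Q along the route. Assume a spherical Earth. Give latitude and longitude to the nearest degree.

≈ lat 32°, lon 92°

Write both endpoints as unit vectors p₁, p₂ with components (cos φ cos λ, cos φ sin λ, sin φ).
The central angle between the endpoints is δ = arccos(p₁·p₂) ≈ 1.992 rad (114.1°).
Interpolate at f = 0.71 with slerp weights a = sin((1−f)δ)/sin δ ≈ 0.598, b = sin(fδ)/sin δ ≈ 1.082.
p = a·p₁ + b·p₂ ≈ (-0.035, 0.848, 0.528); φ = arcsin(p_z) ≈ 31.90°, λ = atan2(p_y, p_x) ≈ 92.36°.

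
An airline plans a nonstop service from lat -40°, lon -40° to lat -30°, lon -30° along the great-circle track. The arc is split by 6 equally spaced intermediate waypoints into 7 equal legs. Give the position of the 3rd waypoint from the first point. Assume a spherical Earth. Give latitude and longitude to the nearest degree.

≈ lat -36°, lon -35°

Write both endpoints as unit vectors p₁, p₂ with components (cos φ cos λ, cos φ sin λ, sin φ).
The central angle between the endpoints is δ = arccos(p₁·p₂) ≈ 0.225 rad (12.9°).
Interpolate at f = 3/7 with slerp weights a = sin((1−f)δ)/sin δ ≈ 0.575, b = sin(fδ)/sin δ ≈ 0.432.
p = a·p₁ + b·p₂ ≈ (0.661, -0.470, -0.585); φ = arcsin(p_z) ≈ -35.82°, λ = atan2(p_y, p_x) ≈ -35.41°.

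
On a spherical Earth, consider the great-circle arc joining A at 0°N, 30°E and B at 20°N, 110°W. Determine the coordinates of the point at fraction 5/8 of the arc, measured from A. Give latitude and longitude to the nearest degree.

Write both endpoints as unit vectors p₁, p₂ with components (cos φ cos λ, cos φ sin λ, sin φ).
The central angle between the endpoints is δ = arccos(p₁·p₂) ≈ 2.374 rad (136.0°).
Interpolate at f = 5/8 with slerp weights a = sin((1−f)δ)/sin δ ≈ 1.120, b = sin(fδ)/sin δ ≈ 1.435.
p = a·p₁ + b·p₂ ≈ (0.509, -0.707, 0.491); φ = arcsin(p_z) ≈ 29.40°, λ = atan2(p_y, p_x) ≈ -54.29°.

≈ 29°N, 54°W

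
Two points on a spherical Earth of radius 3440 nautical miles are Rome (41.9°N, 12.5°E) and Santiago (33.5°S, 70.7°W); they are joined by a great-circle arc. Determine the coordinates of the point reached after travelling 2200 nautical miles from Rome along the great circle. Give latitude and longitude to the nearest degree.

≈ 18°N, 21°W

The haversine formula gives a central angle δ ≈ 1.870 rad (107.2°) between the endpoints. The total great-circle distance is δ·R ≈ 1.870 × 3440 ≈ 6434 nmi, so the target fraction is f = 2200/6434 ≈ 0.342.
Interpolate at f ≈ 0.342 with slerp weights a = sin((1−f)δ)/sin δ ≈ 0.987, b = sin(fδ)/sin δ ≈ 0.625.
p = a·p₁ + b·p₂ ≈ (0.889, -0.333, 0.314); φ = arcsin(p_z) ≈ 18.31°, λ = atan2(p_y, p_x) ≈ -20.51°.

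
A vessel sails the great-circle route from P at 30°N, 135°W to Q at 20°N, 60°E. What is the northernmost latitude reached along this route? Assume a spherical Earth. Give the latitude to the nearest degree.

The great circle lies in the plane with unit normal n̂ = (p₁ × p₂)/|p₁ × p₂|.
Here n̂_z ≈ -0.267; the vertex latitude is φ_max = arccos|n̂_z| ≈ 74.5°.

≈ 75°N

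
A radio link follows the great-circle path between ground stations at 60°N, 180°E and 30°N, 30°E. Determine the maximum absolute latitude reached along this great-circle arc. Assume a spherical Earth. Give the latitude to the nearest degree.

The great circle lies in the plane with unit normal n̂ = (p₁ × p₂)/|p₁ × p₂|.
Here n̂_z ≈ -0.217; the vertex latitude is φ_max = arccos|n̂_z| ≈ 77.5°.
Check via Clairaut: cos φ_max = |cos φ₁| · sin C = cos(60.0°)·sin(25.7°) ≈ 0.217, again giving ≈ 77.5°.

≈ 77°N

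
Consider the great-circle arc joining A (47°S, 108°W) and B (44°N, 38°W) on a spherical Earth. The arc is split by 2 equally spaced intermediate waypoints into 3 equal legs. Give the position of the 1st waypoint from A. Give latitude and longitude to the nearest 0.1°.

The haversine formula gives a central angle δ ≈ 1.918 rad (109.9°) between the endpoints.
Interpolate at f = 1/3 with slerp weights a = sin((1−f)δ)/sin δ ≈ 1.018, b = sin(fδ)/sin δ ≈ 0.635.
p = a·p₁ + b·p₂ ≈ (0.145, -0.942, -0.304); φ = arcsin(p_z) ≈ -17.70°, λ = atan2(p_y, p_x) ≈ -81.24°.

≈ (17.7°S, 81.2°W)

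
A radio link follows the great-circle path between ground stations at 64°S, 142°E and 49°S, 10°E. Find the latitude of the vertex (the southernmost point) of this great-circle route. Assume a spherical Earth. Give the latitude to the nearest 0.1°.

≈ 75.8°S

The great circle lies in the plane with unit normal n̂ = (p₁ × p₂)/|p₁ × p₂|.
Here n̂_z ≈ -0.245; the vertex latitude is φ_max = arccos|n̂_z| ≈ 75.8°.
Check via Clairaut: cos φ_max = |cos φ₁| · sin C = cos(64.0°)·sin(146.1°) ≈ 0.245, again giving ≈ 75.8°.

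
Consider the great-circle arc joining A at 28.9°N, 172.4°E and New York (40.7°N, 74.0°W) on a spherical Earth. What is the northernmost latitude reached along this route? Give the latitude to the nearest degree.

≈ 52°N

The great circle lies in the plane with unit normal n̂ = (p₁ × p₂)/|p₁ × p₂|.
Here n̂_z ≈ +0.609; the vertex latitude is φ_max = arccos|n̂_z| ≈ 52.5°.
Check via Clairaut: cos φ_max = |cos φ₁| · sin C = cos(28.9°)·sin(44.1°) ≈ 0.609, again giving ≈ 52.5°.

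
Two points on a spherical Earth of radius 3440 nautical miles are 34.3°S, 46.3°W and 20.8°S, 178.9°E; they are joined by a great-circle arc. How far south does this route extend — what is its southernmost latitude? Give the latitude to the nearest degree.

The great circle lies in the plane with unit normal n̂ = (p₁ × p₂)/|p₁ × p₂|.
Here n̂_z ≈ -0.584; the vertex latitude is φ_max = arccos|n̂_z| ≈ 54.3°.
Check via Clairaut: cos φ_max = |cos φ₁| · sin C = cos(34.3°)·sin(135.1°) ≈ 0.584, again giving ≈ 54.3°.

≈ 54°S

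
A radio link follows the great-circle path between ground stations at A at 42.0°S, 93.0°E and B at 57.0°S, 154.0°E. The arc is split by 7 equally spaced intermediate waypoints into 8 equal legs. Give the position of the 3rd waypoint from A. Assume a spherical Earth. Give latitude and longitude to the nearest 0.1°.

≈ 51.2°S, 110.9°E

The haversine formula gives a central angle δ ≈ 0.711 rad (40.8°) between the endpoints.
Interpolate at f = 3/8 with slerp weights a = sin((1−f)δ)/sin δ ≈ 0.659, b = sin(fδ)/sin δ ≈ 0.404.
p = a·p₁ + b·p₂ ≈ (-0.223, 0.585, -0.779); φ = arcsin(p_z) ≈ -51.21°, λ = atan2(p_y, p_x) ≈ 110.88°.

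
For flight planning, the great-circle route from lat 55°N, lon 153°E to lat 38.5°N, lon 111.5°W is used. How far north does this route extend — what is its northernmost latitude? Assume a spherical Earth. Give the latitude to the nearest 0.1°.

≈ 59.7°N

The great circle lies in the plane with unit normal n̂ = (p₁ × p₂)/|p₁ × p₂|.
Here n̂_z ≈ +0.505; the vertex latitude is φ_max = arccos|n̂_z| ≈ 59.7°.
Check via Clairaut: cos φ_max = |cos φ₁| · sin C = cos(55.0°)·sin(61.8°) ≈ 0.505, again giving ≈ 59.7°.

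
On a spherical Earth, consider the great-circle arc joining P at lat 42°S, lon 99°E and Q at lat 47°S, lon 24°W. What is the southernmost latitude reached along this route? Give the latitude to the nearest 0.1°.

≈ 64.2°S

The great circle lies in the plane with unit normal n̂ = (p₁ × p₂)/|p₁ × p₂|.
Here n̂_z ≈ -0.435; the vertex latitude is φ_max = arccos|n̂_z| ≈ 64.2°.
Check via Clairaut: cos φ_max = |cos φ₁| · sin C = cos(42.0°)·sin(144.2°) ≈ 0.435, again giving ≈ 64.2°.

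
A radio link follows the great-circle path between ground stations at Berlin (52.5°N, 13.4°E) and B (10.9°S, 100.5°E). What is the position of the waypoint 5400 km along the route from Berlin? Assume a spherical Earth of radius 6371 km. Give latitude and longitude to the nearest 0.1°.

Convert each endpoint to a unit vector on the sphere (x = cos φ cos λ, y = cos φ sin λ, z = sin φ).
The central angle between the endpoints is δ = arccos(p₁·p₂) ≈ 1.691 rad (96.9°). The total great-circle distance is δ·R ≈ 1.691 × 6371 ≈ 10772 km, so the target fraction is f = 5400/10772 ≈ 0.501.
Interpolate at f ≈ 0.501 with slerp weights a = sin((1−f)δ)/sin δ ≈ 0.752, b = sin(fδ)/sin δ ≈ 0.755.
p = a·p₁ + b·p₂ ≈ (0.310, 0.835, 0.454); φ = arcsin(p_z) ≈ 27.00°, λ = atan2(p_y, p_x) ≈ 69.62°.

≈ (27.0°N, 69.6°E)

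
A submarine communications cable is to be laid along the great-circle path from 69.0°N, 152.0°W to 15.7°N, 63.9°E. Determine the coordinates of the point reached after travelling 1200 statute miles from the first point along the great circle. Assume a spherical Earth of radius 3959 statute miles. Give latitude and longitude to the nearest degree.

≈ 78°N, 152°E

Convert each endpoint to a unit vector on the sphere (x = cos φ cos λ, y = cos φ sin λ, z = sin φ).
The central angle between the endpoints is δ = arccos(p₁·p₂) ≈ 1.598 rad (91.5°). The total great-circle distance is δ·R ≈ 1.598 × 3959 ≈ 6325 mi, so the target fraction is f = 1200/6325 ≈ 0.190.
Interpolate at f ≈ 0.190 with slerp weights a = sin((1−f)δ)/sin δ ≈ 0.962, b = sin(fδ)/sin δ ≈ 0.299.
p = a·p₁ + b·p₂ ≈ (-0.178, 0.096, 0.979); φ = arcsin(p_z) ≈ 78.32°, λ = atan2(p_y, p_x) ≈ 151.62°.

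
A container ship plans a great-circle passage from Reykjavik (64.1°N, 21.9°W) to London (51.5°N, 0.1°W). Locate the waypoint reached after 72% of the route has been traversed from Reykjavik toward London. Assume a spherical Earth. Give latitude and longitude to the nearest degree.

From cos δ = sin φ₁ sin φ₂ + cos φ₁ cos φ₂ cos Δλ, the central angle is δ ≈ 0.296 rad (17.0°).
Interpolate at f = 0.72 with slerp weights a = sin((1−f)δ)/sin δ ≈ 0.284, b = sin(fδ)/sin δ ≈ 0.725.
p = a·p₁ + b·p₂ ≈ (0.566, -0.047, 0.823); φ = arcsin(p_z) ≈ 55.36°, λ = atan2(p_y, p_x) ≈ -4.75°.

≈ 55°N, 5°W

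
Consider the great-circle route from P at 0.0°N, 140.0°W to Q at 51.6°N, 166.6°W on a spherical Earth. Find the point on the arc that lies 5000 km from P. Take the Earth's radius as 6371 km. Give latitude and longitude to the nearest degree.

≈ 42°N, 158°W

Write both endpoints as unit vectors p₁, p₂ with components (cos φ cos λ, cos φ sin λ, sin φ).
The central angle between the endpoints is δ = arccos(p₁·p₂) ≈ 0.982 rad (56.3°). The total great-circle distance is δ·R ≈ 0.982 × 6371 ≈ 6256 km, so the target fraction is f = 5000/6256 ≈ 0.799.
Interpolate at f ≈ 0.799 with slerp weights a = sin((1−f)δ)/sin δ ≈ 0.236, b = sin(fδ)/sin δ ≈ 0.850.
p = a·p₁ + b·p₂ ≈ (-0.694, -0.274, 0.666); φ = arcsin(p_z) ≈ 41.76°, λ = atan2(p_y, p_x) ≈ -158.47°.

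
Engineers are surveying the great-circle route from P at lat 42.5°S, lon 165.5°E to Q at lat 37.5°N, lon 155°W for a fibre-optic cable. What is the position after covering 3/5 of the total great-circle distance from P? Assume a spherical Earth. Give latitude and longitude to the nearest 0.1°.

Convert each endpoint to a unit vector on the sphere (x = cos φ cos λ, y = cos φ sin λ, z = sin φ).
The central angle between the endpoints is δ = arccos(p₁·p₂) ≈ 1.531 rad (87.7°).
Interpolate at f = 3/5 with slerp weights a = sin((1−f)δ)/sin δ ≈ 0.575, b = sin(fδ)/sin δ ≈ 0.795.
p = a·p₁ + b·p₂ ≈ (-0.982, -0.160, 0.096); φ = arcsin(p_z) ≈ 5.48°, λ = atan2(p_y, p_x) ≈ -170.72°.

≈ lat 5.5°N, lon 170.7°W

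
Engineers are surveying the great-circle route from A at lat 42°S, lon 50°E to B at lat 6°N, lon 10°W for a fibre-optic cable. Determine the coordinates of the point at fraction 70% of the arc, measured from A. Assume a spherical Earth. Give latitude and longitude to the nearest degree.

≈ lat 10°S, lon 5°E

Convert each endpoint to a unit vector on the sphere (x = cos φ cos λ, y = cos φ sin λ, z = sin φ).
The central angle between the endpoints is δ = arccos(p₁·p₂) ≈ 1.267 rad (72.6°).
Interpolate at f = 0.70 with slerp weights a = sin((1−f)δ)/sin δ ≈ 0.389, b = sin(fδ)/sin δ ≈ 0.812.
p = a·p₁ + b·p₂ ≈ (0.981, 0.081, -0.175); φ = arcsin(p_z) ≈ -10.09°, λ = atan2(p_y, p_x) ≈ 4.72°.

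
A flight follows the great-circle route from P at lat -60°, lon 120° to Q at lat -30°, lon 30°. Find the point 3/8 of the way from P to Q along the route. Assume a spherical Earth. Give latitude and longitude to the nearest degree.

≈ lat -58°, lon 72°

Convert each endpoint to a unit vector on the sphere (x = cos φ cos λ, y = cos φ sin λ, z = sin φ).
The central angle between the endpoints is δ = arccos(p₁·p₂) ≈ 1.123 rad (64.3°).
Interpolate at f = 3/8 with slerp weights a = sin((1−f)δ)/sin δ ≈ 0.716, b = sin(fδ)/sin δ ≈ 0.453.
p = a·p₁ + b·p₂ ≈ (0.161, 0.507, -0.847); φ = arcsin(p_z) ≈ -57.89°, λ = atan2(p_y, p_x) ≈ 72.36°.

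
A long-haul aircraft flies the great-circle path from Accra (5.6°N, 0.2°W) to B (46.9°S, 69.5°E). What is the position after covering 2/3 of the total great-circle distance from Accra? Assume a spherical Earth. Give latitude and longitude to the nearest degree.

≈ (33°S, 39°E)

Convert each endpoint to a unit vector on the sphere (x = cos φ cos λ, y = cos φ sin λ, z = sin φ).
The central angle between the endpoints is δ = arccos(p₁·p₂) ≈ 1.405 rad (80.5°).
Interpolate at f = 2/3 with slerp weights a = sin((1−f)δ)/sin δ ≈ 0.458, b = sin(fδ)/sin δ ≈ 0.817.
p = a·p₁ + b·p₂ ≈ (0.651, 0.521, -0.552); φ = arcsin(p_z) ≈ -33.49°, λ = atan2(p_y, p_x) ≈ 38.68°.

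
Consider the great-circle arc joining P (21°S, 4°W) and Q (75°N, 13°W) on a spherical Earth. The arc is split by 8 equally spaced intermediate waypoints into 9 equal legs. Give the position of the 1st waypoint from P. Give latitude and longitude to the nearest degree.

≈ (10°S, 4°W)

Write both endpoints as unit vectors p₁, p₂ with components (cos φ cos λ, cos φ sin λ, sin φ).
The central angle between the endpoints is δ = arccos(p₁·p₂) ≈ 1.679 rad (96.2°).
Interpolate at f = 1/9 with slerp weights a = sin((1−f)δ)/sin δ ≈ 1.003, b = sin(fδ)/sin δ ≈ 0.187.
p = a·p₁ + b·p₂ ≈ (0.981, -0.076, -0.179); φ = arcsin(p_z) ≈ -10.32°, λ = atan2(p_y, p_x) ≈ -4.44°.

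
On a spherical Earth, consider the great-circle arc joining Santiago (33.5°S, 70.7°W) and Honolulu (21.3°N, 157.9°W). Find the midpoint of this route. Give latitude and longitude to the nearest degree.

≈ (8°S, 117°W)

From cos δ = sin φ₁ sin φ₂ + cos φ₁ cos φ₂ cos Δλ, the central angle is δ ≈ 1.734 rad (99.4°).
Interpolate at f = 1/2 with slerp weights a = sin((1−f)δ)/sin δ ≈ 0.773, b = sin(fδ)/sin δ ≈ 0.773.
p = a·p₁ + b·p₂ ≈ (-0.454, -0.879, -0.146); φ = arcsin(p_z) ≈ -8.38°, λ = atan2(p_y, p_x) ≈ -117.32°.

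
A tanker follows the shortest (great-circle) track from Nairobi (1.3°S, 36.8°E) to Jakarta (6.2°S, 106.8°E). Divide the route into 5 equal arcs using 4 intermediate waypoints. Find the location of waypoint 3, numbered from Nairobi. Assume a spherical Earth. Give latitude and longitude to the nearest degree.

≈ 5°S, 79°E

Write both endpoints as unit vectors p₁, p₂ with components (cos φ cos λ, cos φ sin λ, sin φ).
The central angle between the endpoints is δ = arccos(p₁·p₂) ≈ 1.221 rad (70.0°).
Interpolate at f = 3/5 with slerp weights a = sin((1−f)δ)/sin δ ≈ 0.500, b = sin(fδ)/sin δ ≈ 0.712.
p = a·p₁ + b·p₂ ≈ (0.195, 0.977, -0.088); φ = arcsin(p_z) ≈ -5.06°, λ = atan2(p_y, p_x) ≈ 78.69°.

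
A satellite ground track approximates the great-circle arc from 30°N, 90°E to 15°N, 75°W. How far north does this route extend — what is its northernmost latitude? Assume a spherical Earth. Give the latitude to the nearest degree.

The great circle lies in the plane with unit normal n̂ = (p₁ × p₂)/|p₁ × p₂|.
Here n̂_z ≈ -0.295; the vertex latitude is φ_max = arccos|n̂_z| ≈ 72.9°.

≈ 73°N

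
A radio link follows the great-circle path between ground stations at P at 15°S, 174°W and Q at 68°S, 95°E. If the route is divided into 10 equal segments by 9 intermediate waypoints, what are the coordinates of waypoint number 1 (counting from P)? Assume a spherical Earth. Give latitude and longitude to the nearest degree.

≈ 22°S, 177°W

Write both endpoints as unit vectors p₁, p₂ with components (cos φ cos λ, cos φ sin λ, sin φ).
The central angle between the endpoints is δ = arccos(p₁·p₂) ≈ 1.335 rad (76.5°).
Interpolate at f = 1/10 with slerp weights a = sin((1−f)δ)/sin δ ≈ 0.959, b = sin(fδ)/sin δ ≈ 0.137.
p = a·p₁ + b·p₂ ≈ (-0.926, -0.046, -0.375); φ = arcsin(p_z) ≈ -22.03°, λ = atan2(p_y, p_x) ≈ -177.17°.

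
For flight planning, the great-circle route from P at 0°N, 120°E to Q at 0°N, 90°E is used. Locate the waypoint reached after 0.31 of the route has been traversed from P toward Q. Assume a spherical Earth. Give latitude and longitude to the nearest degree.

Write both endpoints as unit vectors p₁, p₂ with components (cos φ cos λ, cos φ sin λ, sin φ).
The central angle between the endpoints is δ = arccos(p₁·p₂) ≈ 0.524 rad (30.0°).
Interpolate at f = 0.31 with slerp weights a = sin((1−f)δ)/sin δ ≈ 0.707, b = sin(fδ)/sin δ ≈ 0.323.
p = a·p₁ + b·p₂ ≈ (-0.353, 0.935, 0.000); φ = arcsin(p_z) ≈ 0.00°, λ = atan2(p_y, p_x) ≈ 110.70°.

≈ 0°N, 111°E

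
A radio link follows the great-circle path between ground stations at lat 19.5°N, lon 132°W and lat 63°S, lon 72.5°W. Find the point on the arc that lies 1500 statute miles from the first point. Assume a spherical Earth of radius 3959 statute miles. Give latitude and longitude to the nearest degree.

≈ lat 1°S, lon 124°W

Write both endpoints as unit vectors p₁, p₂ with components (cos φ cos λ, cos φ sin λ, sin φ).
The central angle between the endpoints is δ = arccos(p₁·p₂) ≈ 1.651 rad (94.6°). The total great-circle distance is δ·R ≈ 1.651 × 3959 ≈ 6537 mi, so the target fraction is f = 1500/6537 ≈ 0.229.
Interpolate at f ≈ 0.229 with slerp weights a = sin((1−f)δ)/sin δ ≈ 0.959, b = sin(fδ)/sin δ ≈ 0.371.
p = a·p₁ + b·p₂ ≈ (-0.554, -0.832, -0.011); φ = arcsin(p_z) ≈ -0.61°, λ = atan2(p_y, p_x) ≈ -123.65°.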